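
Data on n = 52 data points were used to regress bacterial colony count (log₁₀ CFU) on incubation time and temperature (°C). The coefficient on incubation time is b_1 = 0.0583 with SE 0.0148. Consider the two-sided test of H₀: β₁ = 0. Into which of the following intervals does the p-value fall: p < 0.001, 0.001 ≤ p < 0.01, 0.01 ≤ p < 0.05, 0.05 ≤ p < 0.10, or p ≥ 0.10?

t = 0.0583 / 0.0148 = 3.939.
df = n − k − 1 = 52 − 2 − 1 = 49.
Two-sided p = 2·P(T_{49} > |t|) ≈ 0.0003.
So p < 0.001.

p < 0.001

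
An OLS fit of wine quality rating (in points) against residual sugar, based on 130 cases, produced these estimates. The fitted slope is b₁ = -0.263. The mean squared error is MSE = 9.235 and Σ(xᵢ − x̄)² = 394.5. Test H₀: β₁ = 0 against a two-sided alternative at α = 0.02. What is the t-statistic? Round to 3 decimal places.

t = -1.719

SE(b₁) = √(MSE/Sₓₓ) = √(9.235/394.5) = 0.153001.
t = -0.263 / 0.153001 = -1.719.
df = n − 2 = 128.
Two-sided p ≈ 0.0880, which is ≥ 0.02, so fail to reject H₀.
The data do not give significant evidence of an association between residual sugar and wine quality rating.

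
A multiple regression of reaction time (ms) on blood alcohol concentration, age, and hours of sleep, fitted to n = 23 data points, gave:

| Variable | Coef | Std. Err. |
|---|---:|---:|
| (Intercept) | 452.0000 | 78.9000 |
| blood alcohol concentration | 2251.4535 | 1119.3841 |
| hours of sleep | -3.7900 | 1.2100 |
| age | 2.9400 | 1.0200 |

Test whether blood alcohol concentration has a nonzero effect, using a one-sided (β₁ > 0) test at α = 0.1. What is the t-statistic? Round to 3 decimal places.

Read off: b = 2251.4535, SE = 1119.3841 for blood alcohol concentration.
H₀: β₁ = 0 vs H₁: β₁ > 0.
t = 2251.4535 / 1119.3841 = 2.011.
df = n − k − 1 = 23 − 3 − 1 = 19.
One-sided p ≈ 0.0293, which is < 0.1, so reject H₀.
There is evidence that the true slope on blood alcohol concentration is positive, holding the other predictors fixed.

t = 2.011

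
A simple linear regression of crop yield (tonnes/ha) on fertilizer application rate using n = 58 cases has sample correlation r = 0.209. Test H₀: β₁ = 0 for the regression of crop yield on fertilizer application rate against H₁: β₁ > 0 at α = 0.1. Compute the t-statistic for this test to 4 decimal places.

t = r·√(n − 2)/√(1 − r²) = 0.209·√56/√0.956319 = 1.5993.
df = n − 2 = 56.
One-sided p ≈ 0.0577, which is < 0.1, so reject H₀.
There is evidence of a linear association between fertilizer application rate and crop yield.

t = 1.5993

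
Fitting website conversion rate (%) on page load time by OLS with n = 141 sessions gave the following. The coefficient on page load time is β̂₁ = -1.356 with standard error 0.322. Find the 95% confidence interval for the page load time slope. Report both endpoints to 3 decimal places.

(-1.993, -0.719)

df = n − 2 = 141 − 2 = 139.
t* = t_{0.025, 139} = 1.977178.
Margin = t* × SE = 1.977178 × 0.322 = 0.63665.
CI: -1.356 ± 0.63665 → (-1.993, -0.719).
With 95% confidence, each one-unit increase in page load time is associated with a change of between -1.993 and -0.719 % in website conversion rate.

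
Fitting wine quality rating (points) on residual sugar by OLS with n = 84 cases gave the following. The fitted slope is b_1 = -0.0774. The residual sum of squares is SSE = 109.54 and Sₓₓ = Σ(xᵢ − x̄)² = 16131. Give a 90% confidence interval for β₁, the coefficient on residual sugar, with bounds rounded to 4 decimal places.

MSE = SSE/(n − 2) = 109.54/82 = 1.33585.
SE(b_1) = √(MSE/Sₓₓ) = √(1.33585/16131) = 0.00910016.
df = n − 2 = 82.
t* = t_{0.05, 82} = 1.663649.
Margin = t* × SE = 1.663649 × 0.00910016 = 0.015139.
CI: -0.0774 ± 0.015139 → (-0.0925, -0.0623).
With 90% confidence, each one-unit increase in residual sugar is associated with a change of between -0.0925 and -0.0623 points in wine quality rating.

(-0.0925, -0.0623)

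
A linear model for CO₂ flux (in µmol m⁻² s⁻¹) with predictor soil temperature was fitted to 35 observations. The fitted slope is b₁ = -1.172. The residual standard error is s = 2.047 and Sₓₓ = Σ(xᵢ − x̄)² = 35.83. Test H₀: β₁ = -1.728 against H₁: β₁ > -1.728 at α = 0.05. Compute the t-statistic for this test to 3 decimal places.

t = 1.626

SE(b₁) = s/√Sₓₓ = 2.047/√35.83 = 0.341975.
t = (-1.172 − (-1.728)) / 0.341975 = 1.626.
df = n − 2 = 33.
One-sided p ≈ 0.0567, which is ≥ 0.05, so fail to reject H₀.
The data do not give significant evidence that the true slope on soil temperature exceeds -1.728 µmol m⁻² s⁻¹ per unit.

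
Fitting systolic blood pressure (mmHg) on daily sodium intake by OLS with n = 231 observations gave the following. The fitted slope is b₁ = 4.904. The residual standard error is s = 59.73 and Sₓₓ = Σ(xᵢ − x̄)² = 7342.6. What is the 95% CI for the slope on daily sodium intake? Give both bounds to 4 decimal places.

SE(b₁) = s/√Sₓₓ = 59.73/√7342.6 = 0.697056.
df = n − 2 = 229.
t* = t_{0.025, 229} = 1.970377.
Margin = t* × SE = 1.970377 × 0.697056 = 1.373463.
CI: 4.904 ± 1.373463 → (3.5305, 6.2775).
With 95% confidence, each one-unit increase in daily sodium intake is associated with a change of between 3.5305 and 6.2775 mmHg in systolic blood pressure.

(3.5305, 6.2775)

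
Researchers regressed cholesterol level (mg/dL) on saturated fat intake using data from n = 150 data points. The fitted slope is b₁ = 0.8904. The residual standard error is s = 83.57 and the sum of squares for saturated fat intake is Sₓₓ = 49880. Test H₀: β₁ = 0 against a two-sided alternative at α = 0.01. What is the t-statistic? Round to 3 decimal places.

t = 2.380

SE(b₁) = s/√Sₓₓ = 83.57/√49880 = 0.374186.
t = 0.8904 / 0.374186 = 2.380.
df = n − 2 = 148.
Two-sided p ≈ 0.0186, which is ≥ 0.01, so fail to reject H₀.
The data do not give significant evidence of an association between saturated fat intake and cholesterol level.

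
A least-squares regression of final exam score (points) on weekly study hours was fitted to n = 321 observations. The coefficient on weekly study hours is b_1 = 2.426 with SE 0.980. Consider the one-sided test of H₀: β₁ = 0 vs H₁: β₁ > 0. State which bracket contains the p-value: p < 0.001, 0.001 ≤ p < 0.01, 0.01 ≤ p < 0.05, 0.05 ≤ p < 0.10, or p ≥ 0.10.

0.001 ≤ p < 0.01

t = 2.426 / 0.980 = 2.476.
df = n − 2 = 321 − 2 = 319.
One-sided p = P(T_{319} > t) ≈ 0.0069.
So 0.001 ≤ p < 0.01.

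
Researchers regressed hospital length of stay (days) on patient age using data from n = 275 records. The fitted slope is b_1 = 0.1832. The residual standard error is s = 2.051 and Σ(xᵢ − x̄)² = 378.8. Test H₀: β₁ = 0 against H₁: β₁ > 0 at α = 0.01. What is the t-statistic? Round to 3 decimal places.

SE(b_1) = s/√Sₓₓ = 2.051/√378.8 = 0.105381.
t = 0.1832 / 0.105381 = 1.738.
df = n − 2 = 273.
One-sided p ≈ 0.0416, which is ≥ 0.01, so fail to reject H₀.
The data do not give significant evidence that the true slope on patient age is positive.

t = 1.738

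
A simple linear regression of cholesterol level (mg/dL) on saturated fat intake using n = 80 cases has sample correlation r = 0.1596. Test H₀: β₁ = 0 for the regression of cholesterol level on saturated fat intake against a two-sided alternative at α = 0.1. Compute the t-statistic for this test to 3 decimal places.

t = 1.428

t = r·√(n − 2)/√(1 − r²) = 0.1596·√78/√0.974528 = 1.428.
df = n − 2 = 78.
Two-sided p ≈ 0.1573, which is ≥ 0.1, so fail to reject H₀.
The data do not give significant evidence of a linear association between saturated fat intake and cholesterol level.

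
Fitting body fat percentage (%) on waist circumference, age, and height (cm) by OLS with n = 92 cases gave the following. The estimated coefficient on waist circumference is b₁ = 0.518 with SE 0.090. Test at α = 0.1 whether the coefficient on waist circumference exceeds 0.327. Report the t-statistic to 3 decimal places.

t = 2.122

H₀: β₁ = 0.327 vs H₁: β₁ > 0.327.
t = (b₁ − β₁⁰)/SE = (0.518 − 0.327) / 0.090 = 2.122.
df = n − k − 1 = 92 − 3 − 1 = 88.
One-sided p ≈ 0.0183, which is < 0.1, so reject H₀.
There is evidence that the true slope on waist circumference exceeds 0.327 % per unit, holding the other predictors fixed.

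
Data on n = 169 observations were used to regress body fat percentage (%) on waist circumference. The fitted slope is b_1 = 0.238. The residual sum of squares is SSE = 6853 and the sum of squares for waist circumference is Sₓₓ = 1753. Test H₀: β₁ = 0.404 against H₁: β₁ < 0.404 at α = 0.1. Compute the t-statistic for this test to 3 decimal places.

MSE = SSE/(n − 2) = 6853/167 = 41.0359.
SE(b_1) = √(MSE/Sₓₓ) = √(41.0359/1753) = 0.153.
t = (0.238 − 0.404) / 0.153 = -1.085.
df = n − 2 = 167.
One-sided p ≈ 0.1397, which is ≥ 0.1, so fail to reject H₀.
The data do not give significant evidence that the true slope on waist circumference is below 0.404 % per unit.

t = -1.085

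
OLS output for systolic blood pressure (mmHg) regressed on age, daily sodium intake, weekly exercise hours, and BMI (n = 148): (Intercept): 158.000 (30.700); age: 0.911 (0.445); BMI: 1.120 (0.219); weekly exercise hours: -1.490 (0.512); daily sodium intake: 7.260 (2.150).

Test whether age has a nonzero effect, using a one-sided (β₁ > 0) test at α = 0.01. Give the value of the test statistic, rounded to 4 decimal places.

Read off: b = 0.911, SE = 0.445 for age.
H₀: β₁ = 0 vs H₁: β₁ > 0.
t = 0.911 / 0.445 = 2.0472.
df = n − k − 1 = 148 − 4 − 1 = 143.
One-sided p ≈ 0.0212, which is ≥ 0.01, so fail to reject H₀.
The data do not give significant evidence that the true slope on age is positive, holding the other predictors fixed.

t = 2.0472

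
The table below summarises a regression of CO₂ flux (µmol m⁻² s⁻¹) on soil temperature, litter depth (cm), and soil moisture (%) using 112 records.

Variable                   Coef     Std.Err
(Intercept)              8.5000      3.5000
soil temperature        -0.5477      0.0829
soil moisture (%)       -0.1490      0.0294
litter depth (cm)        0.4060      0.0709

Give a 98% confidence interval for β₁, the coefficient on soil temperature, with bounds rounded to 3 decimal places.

(-0.743, -0.352)

Read off: b = -0.5477, SE = 0.0829 for soil temperature.
df = n − k − 1 = 112 − 3 − 1 = 108.
t* = t_{0.01, 108} = 2.361372.
Margin = t* × SE = 2.361372 × 0.0829 = 0.19576.
CI: -0.5477 ± 0.19576 → (-0.743, -0.352).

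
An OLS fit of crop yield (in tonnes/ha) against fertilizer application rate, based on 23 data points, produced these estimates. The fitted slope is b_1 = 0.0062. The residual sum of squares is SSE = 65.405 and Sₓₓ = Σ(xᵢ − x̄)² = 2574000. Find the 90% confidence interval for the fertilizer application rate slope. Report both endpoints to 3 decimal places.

MSE = SSE/(n − 2) = 65.405/21 = 3.11452.
SE(b_1) = √(MSE/Sₓₓ) = √(3.11452/2574000) = 0.0011.
df = n − 2 = 21.
t* = t_{0.05, 21} = 1.720743.
Margin = t* × SE = 1.720743 × 0.0011 = 0.00189.
CI: 0.0062 ± 0.00189 → (0.004, 0.008).
With 90% confidence, each one-unit increase in fertilizer application rate is associated with a change of between 0.004 and 0.008 tonnes/ha in crop yield.

(0.004, 0.008)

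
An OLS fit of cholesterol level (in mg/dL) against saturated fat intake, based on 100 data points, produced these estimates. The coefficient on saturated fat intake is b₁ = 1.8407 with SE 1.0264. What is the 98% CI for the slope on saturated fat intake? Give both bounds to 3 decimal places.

(-0.587, 4.268)

df = n − 2 = 100 − 2 = 98.
t* = t_{0.01, 98} = 2.365002.
Margin = t* × SE = 2.365002 × 1.0264 = 2.42744.
CI: 1.8407 ± 2.42744 → (-0.587, 4.268).
With 98% confidence, each one-unit increase in saturated fat intake is associated with a change of between -0.587 and 4.268 mg/dL in cholesterol level.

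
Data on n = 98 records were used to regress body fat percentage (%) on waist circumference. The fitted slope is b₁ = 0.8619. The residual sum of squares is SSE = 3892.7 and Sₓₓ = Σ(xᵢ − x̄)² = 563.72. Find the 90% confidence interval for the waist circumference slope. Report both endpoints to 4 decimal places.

(0.4165, 1.3073)

MSE = SSE/(n − 2) = 3892.7/96 = 40.549.
SE(b₁) = √(MSE/Sₓₓ) = √(40.549/563.72) = 0.2682.
df = n − 2 = 96.
t* = t_{0.05, 96} = 1.660881.
Margin = t* × SE = 1.660881 × 0.2682 = 0.445448.
CI: 0.8619 ± 0.445448 → (0.4165, 1.3073).
With 90% confidence, each one-unit increase in waist circumference is associated with a change of between 0.4165 and 1.3073 % in body fat percentage.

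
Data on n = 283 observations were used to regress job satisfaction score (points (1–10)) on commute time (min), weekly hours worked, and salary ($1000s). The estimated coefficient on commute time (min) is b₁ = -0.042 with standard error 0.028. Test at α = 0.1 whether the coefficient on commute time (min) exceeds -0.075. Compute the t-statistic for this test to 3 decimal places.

t = 1.179

H₀: β₁ = -0.075 vs H₁: β₁ > -0.075.
t = (b₁ − β₁⁰)/SE = (-0.042 − (-0.075)) / 0.028 = 1.179.
df = n − k − 1 = 283 − 3 − 1 = 279.
One-sided p ≈ 0.1198, which is ≥ 0.1, so fail to reject H₀.
The data do not give significant evidence that the true slope on commute time (min) exceeds -0.075 points (1–10) per unit, holding the other predictors fixed.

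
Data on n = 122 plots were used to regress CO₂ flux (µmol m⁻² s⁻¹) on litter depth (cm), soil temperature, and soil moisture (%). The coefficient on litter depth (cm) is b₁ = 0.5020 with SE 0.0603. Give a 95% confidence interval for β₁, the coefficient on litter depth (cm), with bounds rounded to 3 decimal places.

df = n − k − 1 = 122 − 3 − 1 = 118.
t* = t_{0.025, 118} = 1.980272.
Margin = t* × SE = 1.980272 × 0.0603 = 0.11941.
CI: 0.5020 ± 0.11941 → (0.383, 0.621).
With 95% confidence, each one-unit increase in litter depth (cm) is associated with a change of between 0.383 and 0.621 µmol m⁻² s⁻¹ in CO₂ flux, holding the other predictors fixed.

(0.383, 0.621)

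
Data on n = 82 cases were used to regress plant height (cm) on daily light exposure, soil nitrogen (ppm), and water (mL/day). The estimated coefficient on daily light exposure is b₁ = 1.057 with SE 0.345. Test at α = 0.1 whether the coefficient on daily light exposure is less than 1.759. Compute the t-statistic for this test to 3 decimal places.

H₀: β₁ = 1.759 vs H₁: β₁ < 1.759.
t = (b₁ − β₁⁰)/SE = (1.057 − 1.759) / 0.345 = -2.035.
df = n − k − 1 = 82 − 3 − 1 = 78.
One-sided p ≈ 0.0226, which is < 0.1, so reject H₀.
There is evidence that the true slope on daily light exposure is below 1.759 cm per unit, holding the other predictors fixed.

t = -2.035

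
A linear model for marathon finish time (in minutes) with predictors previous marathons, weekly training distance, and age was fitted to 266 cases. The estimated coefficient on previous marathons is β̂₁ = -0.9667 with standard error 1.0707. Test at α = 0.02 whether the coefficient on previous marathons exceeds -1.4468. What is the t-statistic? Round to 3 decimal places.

t = 0.448

H₀: β₁ = -1.4468 vs H₁: β₁ > -1.4468.
t = (β̂₁ − β₁⁰)/SE = (-0.9667 − (-1.4468)) / 1.0707 = 0.448.
df = n − k − 1 = 266 − 3 − 1 = 262.
One-sided p ≈ 0.3271, which is ≥ 0.02, so fail to reject H₀.
The data do not give significant evidence that the true slope on previous marathons exceeds -1.4468 minutes per unit, holding the other predictors fixed.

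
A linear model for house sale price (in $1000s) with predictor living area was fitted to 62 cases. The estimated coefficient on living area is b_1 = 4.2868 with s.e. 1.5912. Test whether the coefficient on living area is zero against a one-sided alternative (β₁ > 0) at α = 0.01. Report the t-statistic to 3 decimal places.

t = 2.694

H₀: β₁ = 0 vs H₁: β₁ > 0.
t = (b_1 − β₁⁰)/SE = 4.2868 / 1.5912 = 2.694.
df = n − 2 = 62 − 2 = 60.
One-sided p ≈ 0.0046, which is < 0.01, so reject H₀.
There is evidence that the true slope on living area is positive.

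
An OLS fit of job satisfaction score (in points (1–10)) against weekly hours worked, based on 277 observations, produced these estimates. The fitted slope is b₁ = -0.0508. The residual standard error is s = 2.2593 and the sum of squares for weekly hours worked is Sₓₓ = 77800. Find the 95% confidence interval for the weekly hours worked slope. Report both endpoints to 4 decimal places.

(-0.0667, -0.0349)

SE(b₁) = s/√Sₓₓ = 2.2593/√77800 = 0.00809998.
df = n − 2 = 275.
t* = t_{0.025, 275} = 1.968628.
Margin = t* × SE = 1.968628 × 0.00809998 = 0.015946.
CI: -0.0508 ± 0.015946 → (-0.0667, -0.0349).
With 95% confidence, each one-unit increase in weekly hours worked is associated with a change of between -0.0667 and -0.0349 points (1–10) in job satisfaction score.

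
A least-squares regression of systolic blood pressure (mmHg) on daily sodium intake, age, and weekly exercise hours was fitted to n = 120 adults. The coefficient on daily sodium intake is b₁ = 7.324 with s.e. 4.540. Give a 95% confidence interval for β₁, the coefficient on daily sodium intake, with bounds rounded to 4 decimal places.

df = n − k − 1 = 120 − 3 − 1 = 116.
t* = t_{0.025, 116} = 1.980626.
Margin = t* × SE = 1.980626 × 4.540 = 8.992042.
CI: 7.324 ± 8.992042 → (-1.6680, 16.3160).
With 95% confidence, each one-unit increase in daily sodium intake is associated with a change of between -1.6680 and 16.3160 mmHg in systolic blood pressure, holding the other predictors fixed.

(-1.6680, 16.3160)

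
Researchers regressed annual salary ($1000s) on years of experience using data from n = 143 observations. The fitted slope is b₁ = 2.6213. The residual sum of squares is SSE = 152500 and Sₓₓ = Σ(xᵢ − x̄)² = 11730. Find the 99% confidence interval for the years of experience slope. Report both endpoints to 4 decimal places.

(1.8284, 3.4142)

MSE = SSE/(n − 2) = 152500/141 = 1081.56.
SE(b₁) = √(MSE/Sₓₓ) = √(1081.56/11730) = 0.303652.
df = n − 2 = 141.
t* = t_{0.005, 141} = 2.611147.
Margin = t* × SE = 2.611147 × 0.303652 = 0.792880.
CI: 2.6213 ± 0.792880 → (1.8284, 3.4142).
With 99% confidence, each one-unit increase in years of experience is associated with a change of between 1.8284 and 3.4142 $1000s in annual salary.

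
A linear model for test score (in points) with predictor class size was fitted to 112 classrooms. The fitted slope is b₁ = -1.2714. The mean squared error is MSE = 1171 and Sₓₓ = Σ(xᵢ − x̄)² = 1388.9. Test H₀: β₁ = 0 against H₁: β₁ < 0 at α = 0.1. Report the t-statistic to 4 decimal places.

SE(b₁) = √(MSE/Sₓₓ) = √(1171/1388.9) = 0.918212.
t = -1.2714 / 0.918212 = -1.3846.
df = n − 2 = 110.
One-sided p ≈ 0.0845, which is < 0.1, so reject H₀.
There is evidence that the true slope on class size is negative.

t = -1.3846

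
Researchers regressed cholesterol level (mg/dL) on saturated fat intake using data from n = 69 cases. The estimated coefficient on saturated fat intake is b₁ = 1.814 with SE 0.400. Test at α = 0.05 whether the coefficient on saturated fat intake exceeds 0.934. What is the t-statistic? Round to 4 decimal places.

H₀: β₁ = 0.934 vs H₁: β₁ > 0.934.
t = (b₁ − β₁⁰)/SE = (1.814 − 0.934) / 0.400 = 2.2000.
df = n − 2 = 69 − 2 = 67.
One-sided p ≈ 0.0156, which is < 0.05, so reject H₀.
There is evidence that the true slope on saturated fat intake exceeds 0.934 mg/dL per unit.

t = 2.2000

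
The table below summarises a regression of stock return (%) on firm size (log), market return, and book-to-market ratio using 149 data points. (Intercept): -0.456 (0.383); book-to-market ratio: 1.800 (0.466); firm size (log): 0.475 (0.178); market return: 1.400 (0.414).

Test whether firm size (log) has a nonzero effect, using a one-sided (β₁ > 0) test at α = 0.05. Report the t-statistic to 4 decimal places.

Read off: b = 0.475, SE = 0.178 for firm size (log).
H₀: β₁ = 0 vs H₁: β₁ > 0.
t = 0.475 / 0.178 = 2.6685.
df = n − k − 1 = 149 − 3 − 1 = 145.
One-sided p ≈ 0.0042, which is < 0.05, so reject H₀.
There is evidence that the true slope on firm size (log) is positive, holding the other predictors fixed.

t = 2.6685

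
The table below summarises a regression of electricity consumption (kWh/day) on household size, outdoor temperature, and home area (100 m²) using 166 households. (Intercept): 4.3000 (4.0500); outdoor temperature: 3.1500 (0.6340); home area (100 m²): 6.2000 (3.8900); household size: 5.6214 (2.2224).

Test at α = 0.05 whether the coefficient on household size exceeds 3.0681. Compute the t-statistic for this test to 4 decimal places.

t = 1.1489

Read off: b = 5.6214, SE = 2.2224 for household size.
H₀: β₁ = 3.0681 vs H₁: β₁ > 3.0681.
t = (5.6214 − 3.0681) / 2.2224 = 1.1489.
df = n − k − 1 = 166 − 3 − 1 = 162.
One-sided p ≈ 0.1261, which is ≥ 0.05, so fail to reject H₀.
The data do not give significant evidence that the true slope on household size exceeds 3.0681 kWh/day per unit, holding the other predictors fixed.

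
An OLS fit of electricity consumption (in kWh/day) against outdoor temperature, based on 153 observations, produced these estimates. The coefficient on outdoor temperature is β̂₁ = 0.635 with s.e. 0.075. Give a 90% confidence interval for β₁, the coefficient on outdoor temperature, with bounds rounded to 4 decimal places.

df = n − 2 = 153 − 2 = 151.
t* = t_{0.05, 151} = 1.655007.
Margin = t* × SE = 1.655007 × 0.075 = 0.124126.
CI: 0.635 ± 0.124126 → (0.5109, 0.7591).
With 90% confidence, each one-unit increase in outdoor temperature is associated with a change of between 0.5109 and 0.7591 kWh/day in electricity consumption.

(0.5109, 0.7591)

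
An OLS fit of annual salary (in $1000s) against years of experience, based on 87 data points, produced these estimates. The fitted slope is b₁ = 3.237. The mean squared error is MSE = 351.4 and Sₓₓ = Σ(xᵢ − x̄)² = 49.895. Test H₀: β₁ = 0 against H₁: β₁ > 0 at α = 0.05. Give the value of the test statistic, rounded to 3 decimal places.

t = 1.220

SE(b₁) = √(MSE/Sₓₓ) = √(351.4/49.895) = 2.65383.
t = 3.237 / 2.65383 = 1.220.
df = n − 2 = 85.
One-sided p ≈ 0.1130, which is ≥ 0.05, so fail to reject H₀.
The data do not give significant evidence that the true slope on years of experience is positive.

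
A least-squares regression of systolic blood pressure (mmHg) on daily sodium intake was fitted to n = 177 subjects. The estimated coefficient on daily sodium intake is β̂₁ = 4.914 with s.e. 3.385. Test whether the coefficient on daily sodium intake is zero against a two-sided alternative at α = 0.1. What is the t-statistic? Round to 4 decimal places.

t = 1.4517

H₀: β₁ = 0 vs H₁: β₁ ≠ 0.
t = (β̂₁ − β₁⁰)/SE = 4.914 / 3.385 = 1.4517.
df = n − 2 = 177 − 2 = 175.
Two-sided p ≈ 0.1484, which is ≥ 0.1, so fail to reject H₀.
The data do not give significant evidence of an association between daily sodium intake and systolic blood pressure.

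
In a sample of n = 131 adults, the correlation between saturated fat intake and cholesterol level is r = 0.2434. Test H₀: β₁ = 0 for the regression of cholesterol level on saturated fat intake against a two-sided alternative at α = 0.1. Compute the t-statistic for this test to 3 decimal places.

t = 2.850

t = r·√(n − 2)/√(1 − r²) = 0.2434·√129/√0.940756 = 2.850.
df = n − 2 = 129.
Two-sided p ≈ 0.0051, which is < 0.1, so reject H₀.
There is evidence of a linear association between saturated fat intake and cholesterol level.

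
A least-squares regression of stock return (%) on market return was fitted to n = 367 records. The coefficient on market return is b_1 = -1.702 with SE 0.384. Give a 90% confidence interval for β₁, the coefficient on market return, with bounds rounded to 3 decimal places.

(-2.335, -1.069)

df = n − 2 = 367 − 2 = 365.
t* = t_{0.05, 365} = 1.649039.
Margin = t* × SE = 1.649039 × 0.384 = 0.63323.
CI: -1.702 ± 0.63323 → (-2.335, -1.069).
With 90% confidence, each one-unit increase in market return is associated with a change of between -2.335 and -1.069 % in stock return.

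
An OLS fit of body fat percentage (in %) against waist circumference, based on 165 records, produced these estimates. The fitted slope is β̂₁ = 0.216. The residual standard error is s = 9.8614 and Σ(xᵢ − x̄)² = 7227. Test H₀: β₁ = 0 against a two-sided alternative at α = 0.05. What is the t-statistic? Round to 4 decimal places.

t = 1.8621

SE(β̂₁) = s/√Sₓₓ = 9.8614/√7227 = 0.116.
t = 0.216 / 0.116 = 1.8621.
df = n − 2 = 163.
Two-sided p ≈ 0.0644, which is ≥ 0.05, so fail to reject H₀.
The data do not give significant evidence of an association between waist circumference and body fat percentage.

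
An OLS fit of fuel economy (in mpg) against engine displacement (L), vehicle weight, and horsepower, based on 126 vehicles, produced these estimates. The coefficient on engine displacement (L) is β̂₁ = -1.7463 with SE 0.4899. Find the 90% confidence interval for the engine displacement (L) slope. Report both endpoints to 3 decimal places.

df = n − k − 1 = 126 − 3 − 1 = 122.
t* = t_{0.05, 122} = 1.657439.
Margin = t* × SE = 1.657439 × 0.4899 = 0.81198.
CI: -1.7463 ± 0.81198 → (-2.558, -0.934).
With 90% confidence, each one-unit increase in engine displacement (L) is associated with a change of between -2.558 and -0.934 mpg in fuel economy, holding the other predictors fixed.

(-2.558, -0.934)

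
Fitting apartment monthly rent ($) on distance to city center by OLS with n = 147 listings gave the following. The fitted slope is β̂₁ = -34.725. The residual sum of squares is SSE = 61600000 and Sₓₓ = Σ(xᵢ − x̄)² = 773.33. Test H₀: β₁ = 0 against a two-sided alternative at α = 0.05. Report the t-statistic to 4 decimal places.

MSE = SSE/(n − 2) = 61600000/145 = 424828.
SE(β̂₁) = √(MSE/Sₓₓ) = √(424828/773.33) = 23.4382.
t = -34.725 / 23.4382 = -1.4816.
df = n − 2 = 145.
Two-sided p ≈ 0.1406, which is ≥ 0.05, so fail to reject H₀.
The data do not give significant evidence of an association between distance to city center and apartment monthly rent.

t = -1.4816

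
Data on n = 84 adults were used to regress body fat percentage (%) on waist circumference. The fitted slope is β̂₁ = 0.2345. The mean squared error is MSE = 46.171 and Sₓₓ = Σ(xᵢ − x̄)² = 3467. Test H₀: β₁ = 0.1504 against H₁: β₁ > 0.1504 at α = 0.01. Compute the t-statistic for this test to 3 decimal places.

SE(β̂₁) = √(MSE/Sₓₓ) = √(46.171/3467) = 0.115401.
t = (0.2345 − 0.1504) / 0.115401 = 0.729.
df = n − 2 = 82.
One-sided p ≈ 0.2341, which is ≥ 0.01, so fail to reject H₀.
The data do not give significant evidence that the true slope on waist circumference exceeds 0.1504 % per unit.

t = 0.729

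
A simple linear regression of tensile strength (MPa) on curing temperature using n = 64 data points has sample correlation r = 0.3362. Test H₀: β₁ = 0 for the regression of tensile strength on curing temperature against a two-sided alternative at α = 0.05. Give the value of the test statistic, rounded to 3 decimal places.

t = 2.811

t = r·√(n − 2)/√(1 − r²) = 0.3362·√62/√0.88697 = 2.811.
df = n − 2 = 62.
Two-sided p ≈ 0.0066, which is < 0.05, so reject H₀.
There is evidence of a linear association between curing temperature and tensile strength.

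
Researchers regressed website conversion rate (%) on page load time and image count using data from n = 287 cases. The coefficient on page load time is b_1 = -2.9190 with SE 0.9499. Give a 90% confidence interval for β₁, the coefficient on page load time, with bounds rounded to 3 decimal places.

(-4.487, -1.351)

df = n − k − 1 = 287 − 2 − 1 = 284.
t* = t_{0.05, 284} = 1.650237.
Margin = t* × SE = 1.650237 × 0.9499 = 1.56756.
CI: -2.9190 ± 1.56756 → (-4.487, -1.351).
With 90% confidence, each one-unit increase in page load time is associated with a change of between -4.487 and -1.351 % in website conversion rate, holding the other predictors fixed.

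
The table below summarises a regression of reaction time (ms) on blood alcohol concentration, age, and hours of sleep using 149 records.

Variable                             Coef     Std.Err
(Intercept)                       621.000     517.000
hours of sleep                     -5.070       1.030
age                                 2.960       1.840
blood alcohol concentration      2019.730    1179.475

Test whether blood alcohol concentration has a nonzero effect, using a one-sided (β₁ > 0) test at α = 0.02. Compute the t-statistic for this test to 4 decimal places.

t = 1.7124

Read off: b = 2019.730, SE = 1179.475 for blood alcohol concentration.
H₀: β₁ = 0 vs H₁: β₁ > 0.
t = 2019.730 / 1179.475 = 1.7124.
df = n − k − 1 = 149 − 3 − 1 = 145.
One-sided p ≈ 0.0445, which is ≥ 0.02, so fail to reject H₀.
The data do not give significant evidence that the true slope on blood alcohol concentration is positive, holding the other predictors fixed.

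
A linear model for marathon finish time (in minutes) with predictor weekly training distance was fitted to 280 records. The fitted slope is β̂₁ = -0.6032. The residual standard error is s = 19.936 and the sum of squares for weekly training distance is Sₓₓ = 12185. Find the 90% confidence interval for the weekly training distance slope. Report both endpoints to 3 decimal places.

(-0.901, -0.305)

SE(β̂₁) = s/√Sₓₓ = 19.936/√12185 = 0.180603.
df = n − 2 = 278.
t* = t_{0.05, 278} = 1.650353.
Margin = t* × SE = 1.650353 × 0.180603 = 0.29806.
CI: -0.6032 ± 0.29806 → (-0.901, -0.305).
With 90% confidence, each one-unit increase in weekly training distance is associated with a change of between -0.901 and -0.305 minutes in marathon finish time.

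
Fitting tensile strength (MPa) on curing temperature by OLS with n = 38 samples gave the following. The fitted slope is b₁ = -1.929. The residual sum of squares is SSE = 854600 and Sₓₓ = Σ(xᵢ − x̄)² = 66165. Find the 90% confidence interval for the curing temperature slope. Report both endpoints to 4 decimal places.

(-2.9403, -0.9177)

MSE = SSE/(n − 2) = 854600/36 = 23738.9.
SE(b₁) = √(MSE/Sₓₓ) = √(23738.9/66165) = 0.598985.
df = n − 2 = 36.
t* = t_{0.05, 36} = 1.688298.
Margin = t* × SE = 1.688298 × 0.598985 = 1.011265.
CI: -1.929 ± 1.011265 → (-2.9403, -0.9177).
With 90% confidence, each one-unit increase in curing temperature is associated with a change of between -2.9403 and -0.9177 MPa in tensile strength.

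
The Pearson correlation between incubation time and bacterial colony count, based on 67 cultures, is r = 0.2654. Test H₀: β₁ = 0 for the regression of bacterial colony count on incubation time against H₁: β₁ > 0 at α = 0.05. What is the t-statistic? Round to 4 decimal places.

t = 2.2193

t = r·√(n − 2)/√(1 − r²) = 0.2654·√65/√0.929563 = 2.2193.
df = n − 2 = 65.
One-sided p ≈ 0.0150, which is < 0.05, so reject H₀.
There is evidence of a linear association between incubation time and bacterial colony count.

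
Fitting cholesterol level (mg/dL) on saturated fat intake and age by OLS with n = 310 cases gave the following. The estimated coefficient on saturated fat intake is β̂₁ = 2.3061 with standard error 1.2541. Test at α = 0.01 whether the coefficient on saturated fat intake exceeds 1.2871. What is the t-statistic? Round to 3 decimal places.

t = 0.813

H₀: β₁ = 1.2871 vs H₁: β₁ > 1.2871.
t = (β̂₁ − β₁⁰)/SE = (2.3061 − 1.2871) / 1.2541 = 0.813.
df = n − k − 1 = 310 − 2 − 1 = 307.
One-sided p ≈ 0.2086, which is ≥ 0.01, so fail to reject H₀.
The data do not give significant evidence that the true slope on saturated fat intake exceeds 1.2871 mg/dL per unit, holding the other predictors fixed.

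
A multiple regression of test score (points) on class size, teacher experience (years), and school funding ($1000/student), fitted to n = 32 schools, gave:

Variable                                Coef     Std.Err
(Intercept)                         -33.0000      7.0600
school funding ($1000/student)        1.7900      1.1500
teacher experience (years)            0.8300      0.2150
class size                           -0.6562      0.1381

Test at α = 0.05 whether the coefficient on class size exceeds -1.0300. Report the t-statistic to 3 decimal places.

t = 2.707

Read off: b = -0.6562, SE = 0.1381 for class size.
H₀: β₁ = -1.0300 vs H₁: β₁ > -1.0300.
t = (-0.6562 − (-1.0300)) / 0.1381 = 2.707.
df = n − k − 1 = 32 − 3 − 1 = 28.
One-sided p ≈ 0.0057, which is < 0.05, so reject H₀.
There is evidence that the true slope on class size exceeds -1.0300 points per unit, holding the other predictors fixed.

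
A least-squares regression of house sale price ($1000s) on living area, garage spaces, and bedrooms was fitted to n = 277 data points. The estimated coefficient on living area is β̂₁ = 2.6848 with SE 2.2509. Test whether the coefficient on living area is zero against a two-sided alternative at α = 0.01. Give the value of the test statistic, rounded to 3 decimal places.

t = 1.193

H₀: β₁ = 0 vs H₁: β₁ ≠ 0.
t = (β̂₁ − β₁⁰)/SE = 2.6848 / 2.2509 = 1.193.
df = n − k − 1 = 277 − 3 − 1 = 273.
Two-sided p ≈ 0.2340, which is ≥ 0.01, so fail to reject H₀.
The data do not give significant evidence of an association between living area and house sale price, after adjusting for the other predictors.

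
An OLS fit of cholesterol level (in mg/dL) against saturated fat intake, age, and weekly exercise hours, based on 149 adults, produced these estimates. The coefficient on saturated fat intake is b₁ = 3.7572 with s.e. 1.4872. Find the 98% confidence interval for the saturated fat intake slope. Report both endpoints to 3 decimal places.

df = n − k − 1 = 149 − 3 − 1 = 145.
t* = t_{0.01, 145} = 2.35234.
Margin = t* × SE = 2.35234 × 1.4872 = 3.49840.
CI: 3.7572 ± 3.49840 → (0.259, 7.256).
With 98% confidence, each one-unit increase in saturated fat intake is associated with a change of between 0.259 and 7.256 mg/dL in cholesterol level, holding the other predictors fixed.

(0.259, 7.256)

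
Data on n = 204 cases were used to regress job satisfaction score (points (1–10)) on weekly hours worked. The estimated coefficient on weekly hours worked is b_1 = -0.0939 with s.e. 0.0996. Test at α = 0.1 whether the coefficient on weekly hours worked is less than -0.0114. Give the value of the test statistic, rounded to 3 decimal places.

H₀: β₁ = -0.0114 vs H₁: β₁ < -0.0114.
t = (b_1 − β₁⁰)/SE = (-0.0939 − (-0.0114)) / 0.0996 = -0.828.
df = n − 2 = 204 − 2 = 202.
One-sided p ≈ 0.2042, which is ≥ 0.1, so fail to reject H₀.
The data do not give significant evidence that the true slope on weekly hours worked is below -0.0114 points (1–10) per unit.

t = -0.828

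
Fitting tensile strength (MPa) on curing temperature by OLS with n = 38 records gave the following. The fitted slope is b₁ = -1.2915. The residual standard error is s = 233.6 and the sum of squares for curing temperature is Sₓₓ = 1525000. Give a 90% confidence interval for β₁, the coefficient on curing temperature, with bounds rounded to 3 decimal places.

SE(b₁) = s/√Sₓₓ = 233.6/√1525000 = 0.189164.
df = n − 2 = 36.
t* = t_{0.05, 36} = 1.688298.
Margin = t* × SE = 1.688298 × 0.189164 = 0.31936.
CI: -1.2915 ± 0.31936 → (-1.611, -0.972).
With 90% confidence, each one-unit increase in curing temperature is associated with a change of between -1.611 and -0.972 MPa in tensile strength.

(-1.611, -0.972)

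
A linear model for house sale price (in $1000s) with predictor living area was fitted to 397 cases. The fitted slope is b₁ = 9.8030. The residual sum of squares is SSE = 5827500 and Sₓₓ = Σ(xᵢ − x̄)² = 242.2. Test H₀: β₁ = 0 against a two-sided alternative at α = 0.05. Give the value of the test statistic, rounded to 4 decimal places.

MSE = SSE/(n − 2) = 5827500/395 = 14753.2.
SE(b₁) = √(MSE/Sₓₓ) = √(14753.2/242.2) = 7.80469.
t = 9.8030 / 7.80469 = 1.2560.
df = n − 2 = 395.
Two-sided p ≈ 0.2098, which is ≥ 0.05, so fail to reject H₀.
The data do not give significant evidence of an association between living area and house sale price.

t = 1.2560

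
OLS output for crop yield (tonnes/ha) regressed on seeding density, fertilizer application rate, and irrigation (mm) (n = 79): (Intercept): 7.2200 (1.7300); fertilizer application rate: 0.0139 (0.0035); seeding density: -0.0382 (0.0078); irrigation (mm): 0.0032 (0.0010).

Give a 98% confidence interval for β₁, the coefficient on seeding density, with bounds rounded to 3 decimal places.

(-0.057, -0.020)

Read off: b = -0.0382, SE = 0.0078 for seeding density.
df = n − k − 1 = 79 − 3 − 1 = 75.
t* = t_{0.01, 75} = 2.377102.
Margin = t* × SE = 2.377102 × 0.0078 = 0.01854.
CI: -0.0382 ± 0.01854 → (-0.057, -0.020).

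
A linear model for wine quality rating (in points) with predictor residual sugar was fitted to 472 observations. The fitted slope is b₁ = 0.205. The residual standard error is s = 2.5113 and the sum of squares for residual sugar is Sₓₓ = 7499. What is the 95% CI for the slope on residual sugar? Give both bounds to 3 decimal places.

(0.148, 0.262)

SE(b₁) = s/√Sₓₓ = 2.5113/√7499 = 0.0289999.
df = n − 2 = 470.
t* = t_{0.025, 470} = 1.965024.
Margin = t* × SE = 1.965024 × 0.0289999 = 0.05699.
CI: 0.205 ± 0.05699 → (0.148, 0.262).
With 95% confidence, each one-unit increase in residual sugar is associated with a change of between 0.148 and 0.262 points in wine quality rating.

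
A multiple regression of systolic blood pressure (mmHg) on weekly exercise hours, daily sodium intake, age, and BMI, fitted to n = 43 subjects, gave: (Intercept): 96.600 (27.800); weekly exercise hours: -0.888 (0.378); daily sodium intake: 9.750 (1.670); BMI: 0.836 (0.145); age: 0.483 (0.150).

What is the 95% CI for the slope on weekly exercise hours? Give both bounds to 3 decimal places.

(-1.653, -0.123)

Read off: b = -0.888, SE = 0.378 for weekly exercise hours.
df = n − k − 1 = 43 − 4 − 1 = 38.
t* = t_{0.025, 38} = 2.024394.
Margin = t* × SE = 2.024394 × 0.378 = 0.76522.
CI: -0.888 ± 0.76522 → (-1.653, -0.123).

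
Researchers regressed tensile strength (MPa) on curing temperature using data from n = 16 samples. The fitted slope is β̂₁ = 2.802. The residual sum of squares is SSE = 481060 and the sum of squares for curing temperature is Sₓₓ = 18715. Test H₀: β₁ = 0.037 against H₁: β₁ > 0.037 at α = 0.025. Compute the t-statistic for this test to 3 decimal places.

MSE = SSE/(n − 2) = 481060/14 = 34361.4.
SE(β̂₁) = √(MSE/Sₓₓ) = √(34361.4/18715) = 1.355.
t = (2.802 − 0.037) / 1.355 = 2.041.
df = n − 2 = 14.
One-sided p ≈ 0.0303, which is ≥ 0.025, so fail to reject H₀.
The data do not give significant evidence that the true slope on curing temperature exceeds 0.037 MPa per unit.

t = 2.041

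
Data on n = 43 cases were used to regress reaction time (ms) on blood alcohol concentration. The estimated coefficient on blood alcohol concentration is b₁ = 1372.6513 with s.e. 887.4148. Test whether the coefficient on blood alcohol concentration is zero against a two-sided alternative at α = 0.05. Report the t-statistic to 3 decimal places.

H₀: β₁ = 0 vs H₁: β₁ ≠ 0.
t = (b₁ − β₁⁰)/SE = 1372.6513 / 887.4148 = 1.547.
df = n − 2 = 43 − 2 = 41.
Two-sided p ≈ 0.1296, which is ≥ 0.05, so fail to reject H₀.
The data do not give significant evidence of an association between blood alcohol concentration and reaction time.

t = 1.547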